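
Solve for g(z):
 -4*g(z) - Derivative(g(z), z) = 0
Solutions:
 g(z) = C1*exp(-4*z)


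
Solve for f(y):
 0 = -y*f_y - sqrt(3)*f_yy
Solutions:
 f(y) = C1 + C2*erf(sqrt(2)*3^(3/4)*y/6)


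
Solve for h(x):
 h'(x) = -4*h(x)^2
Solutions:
 h(x) = 1/(C1 + 4*x)


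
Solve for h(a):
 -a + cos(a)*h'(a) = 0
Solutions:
 h(a) = C1 + Integral(a/cos(a), a)


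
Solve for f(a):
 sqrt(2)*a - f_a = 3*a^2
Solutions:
 f(a) = C1 - a^3 + sqrt(2)*a^2/2


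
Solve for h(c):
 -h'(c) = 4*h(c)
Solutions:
 h(c) = C1*exp(-4*c)


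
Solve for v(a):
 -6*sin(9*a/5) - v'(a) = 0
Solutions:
 v(a) = C1 + 10*cos(9*a/5)/3


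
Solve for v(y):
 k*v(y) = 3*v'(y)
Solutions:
 v(y) = C1*exp(k*y/3)


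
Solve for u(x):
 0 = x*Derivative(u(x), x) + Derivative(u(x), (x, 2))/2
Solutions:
 u(x) = C1 + C2*erf(x)


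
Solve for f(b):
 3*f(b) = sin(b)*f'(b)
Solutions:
 f(b) = C1*(cos(b) - 1)^(3/2)/(cos(b) + 1)^(3/2)


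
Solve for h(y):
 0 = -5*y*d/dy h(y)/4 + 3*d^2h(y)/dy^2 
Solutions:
 h(y) = C1 + C2*erfi(sqrt(30)*y/12)


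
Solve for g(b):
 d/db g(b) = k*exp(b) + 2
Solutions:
 g(b) = C1 + 2*b + k*exp(b)


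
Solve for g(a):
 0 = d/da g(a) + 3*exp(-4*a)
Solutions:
 g(a) = C1 + 3*exp(-4*a)/4


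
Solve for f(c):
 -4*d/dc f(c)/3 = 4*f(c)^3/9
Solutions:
 f(c) = -sqrt(6)*sqrt(-1/(C1 - c))/2
 f(c) = sqrt(6)*sqrt(-1/(C1 - c))/2


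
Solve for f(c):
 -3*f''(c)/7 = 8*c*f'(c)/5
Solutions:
 f(c) = C1 + C2*erf(2*sqrt(105)*c/15)


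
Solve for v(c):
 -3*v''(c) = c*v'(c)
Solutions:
 v(c) = C1 + C2*erf(sqrt(6)*c/6)


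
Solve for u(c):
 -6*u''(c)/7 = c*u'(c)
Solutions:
 u(c) = C1 + C2*erf(sqrt(21)*c/6)


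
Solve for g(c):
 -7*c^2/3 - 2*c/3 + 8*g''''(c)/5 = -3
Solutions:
 g(c) = C1 + C2*c + C3*c^2 + C4*c^3 + 7*c^6/1728 + c^5/288 - 5*c^4/64


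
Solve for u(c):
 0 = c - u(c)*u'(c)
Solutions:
 u(c) = -sqrt(C1 + c^2)
 u(c) = sqrt(C1 + c^2)


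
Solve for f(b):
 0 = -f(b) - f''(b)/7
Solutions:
 f(b) = C1*sin(sqrt(7)*b) + C2*cos(sqrt(7)*b)


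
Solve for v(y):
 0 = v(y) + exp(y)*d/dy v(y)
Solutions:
 v(y) = C1*exp(exp(-y))


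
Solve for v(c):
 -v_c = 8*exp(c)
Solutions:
 v(c) = C1 - 8*exp(c)


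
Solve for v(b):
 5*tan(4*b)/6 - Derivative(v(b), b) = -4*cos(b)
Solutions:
 v(b) = C1 - 5*log(cos(4*b))/24 + 4*sin(b)


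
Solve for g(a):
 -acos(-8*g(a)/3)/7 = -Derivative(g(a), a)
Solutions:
 Integral(1/acos(-8*_y/3), (_y, g(a))) = C1 + a/7


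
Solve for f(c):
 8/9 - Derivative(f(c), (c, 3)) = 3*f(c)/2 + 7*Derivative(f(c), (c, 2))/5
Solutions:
 f(c) = C1*exp(c*(-28 + 98*2^(2/3)/(45*sqrt(64345) + 11497)^(1/3) + 2^(1/3)*(45*sqrt(64345) + 11497)^(1/3))/60)*sin(2^(1/3)*sqrt(3)*c*(-(45*sqrt(64345) + 11497)^(1/3) + 98*2^(1/3)/(45*sqrt(64345) + 11497)^(1/3))/60) + C2*exp(c*(-28 + 98*2^(2/3)/(45*sqrt(64345) + 11497)^(1/3) + 2^(1/3)*(45*sqrt(64345) + 11497)^(1/3))/60)*cos(2^(1/3)*sqrt(3)*c*(-(45*sqrt(64345) + 11497)^(1/3) + 98*2^(1/3)/(45*sqrt(64345) + 11497)^(1/3))/60) + C3*exp(-c*(98*2^(2/3)/(45*sqrt(64345) + 11497)^(1/3) + 14 + 2^(1/3)*(45*sqrt(64345) + 11497)^(1/3))/30) + 16/27


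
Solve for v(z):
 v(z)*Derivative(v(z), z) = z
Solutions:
 v(z) = -sqrt(C1 + z^2)
 v(z) = sqrt(C1 + z^2)


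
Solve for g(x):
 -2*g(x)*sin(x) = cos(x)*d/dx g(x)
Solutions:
 g(x) = C1*cos(x)^2


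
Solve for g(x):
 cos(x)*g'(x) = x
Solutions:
 g(x) = C1 + Integral(x/cos(x), x)


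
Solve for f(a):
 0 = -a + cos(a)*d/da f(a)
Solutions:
 f(a) = C1 + Integral(a/cos(a), a)


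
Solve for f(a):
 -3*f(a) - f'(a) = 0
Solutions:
 f(a) = C1*exp(-3*a)


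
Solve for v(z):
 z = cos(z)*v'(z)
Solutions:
 v(z) = C1 + Integral(z/cos(z), z)


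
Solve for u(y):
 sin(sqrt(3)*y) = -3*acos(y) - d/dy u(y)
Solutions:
 u(y) = C1 - 3*y*acos(y) + 3*sqrt(1 - y^2) + sqrt(3)*cos(sqrt(3)*y)/3


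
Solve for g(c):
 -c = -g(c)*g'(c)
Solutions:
 g(c) = -sqrt(C1 + c^2)
 g(c) = sqrt(C1 + c^2)


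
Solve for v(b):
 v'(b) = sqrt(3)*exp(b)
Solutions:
 v(b) = C1 + sqrt(3)*exp(b)


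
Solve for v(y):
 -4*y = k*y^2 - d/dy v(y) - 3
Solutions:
 v(y) = C1 + k*y^3/3 + 2*y^2 - 3*y


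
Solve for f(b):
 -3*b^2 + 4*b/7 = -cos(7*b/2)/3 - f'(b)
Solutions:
 f(b) = C1 + b^3 - 2*b^2/7 - 2*sin(7*b/2)/21


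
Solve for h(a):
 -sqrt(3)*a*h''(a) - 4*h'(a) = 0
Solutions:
 h(a) = C1 + C2*a^(1 - 4*sqrt(3)/3)


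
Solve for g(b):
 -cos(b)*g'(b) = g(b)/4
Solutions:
 g(b) = C1*(sin(b) - 1)^(1/8)/(sin(b) + 1)^(1/8)


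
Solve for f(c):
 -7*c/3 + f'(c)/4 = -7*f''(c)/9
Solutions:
 f(c) = C1 + C2*exp(-9*c/28) + 14*c^2/3 - 784*c/27


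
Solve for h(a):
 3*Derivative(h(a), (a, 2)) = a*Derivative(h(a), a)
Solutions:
 h(a) = C1 + C2*erfi(sqrt(6)*a/6)


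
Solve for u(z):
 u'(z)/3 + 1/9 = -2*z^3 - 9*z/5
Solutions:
 u(z) = C1 - 3*z^4/2 - 27*z^2/10 - z/3


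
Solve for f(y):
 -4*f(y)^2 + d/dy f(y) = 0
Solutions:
 f(y) = -1/(C1 + 4*y)


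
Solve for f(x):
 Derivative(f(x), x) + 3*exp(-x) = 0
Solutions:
 f(x) = C1 + 3*exp(-x)


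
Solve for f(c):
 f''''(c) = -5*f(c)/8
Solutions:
 f(c) = (C1*sin(2^(3/4)*5^(1/4)*c/4) + C2*cos(2^(3/4)*5^(1/4)*c/4))*exp(-2^(3/4)*5^(1/4)*c/4) + (C3*sin(2^(3/4)*5^(1/4)*c/4) + C4*cos(2^(3/4)*5^(1/4)*c/4))*exp(2^(3/4)*5^(1/4)*c/4)


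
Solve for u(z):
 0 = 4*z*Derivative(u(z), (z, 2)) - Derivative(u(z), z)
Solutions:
 u(z) = C1 + C2*z^(5/4)


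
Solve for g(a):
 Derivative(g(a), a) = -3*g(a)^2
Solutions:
 g(a) = 1/(C1 + 3*a)


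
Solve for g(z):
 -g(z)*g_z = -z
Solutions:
 g(z) = -sqrt(C1 + z^2)
 g(z) = sqrt(C1 + z^2)


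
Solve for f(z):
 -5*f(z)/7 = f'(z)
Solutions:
 f(z) = C1*exp(-5*z/7)


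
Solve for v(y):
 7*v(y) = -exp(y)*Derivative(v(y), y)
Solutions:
 v(y) = C1*exp(7*exp(-y))


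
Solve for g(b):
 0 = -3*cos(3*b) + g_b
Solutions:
 g(b) = C1 + sin(3*b)


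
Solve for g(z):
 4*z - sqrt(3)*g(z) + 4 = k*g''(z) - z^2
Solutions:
 g(z) = C1*exp(-3^(1/4)*z*sqrt(-1/k)) + C2*exp(3^(1/4)*z*sqrt(-1/k)) - 2*k/3 + sqrt(3)*z^2/3 + 4*sqrt(3)*z/3 + 4*sqrt(3)/3


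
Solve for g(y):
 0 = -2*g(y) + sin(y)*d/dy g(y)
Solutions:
 g(y) = C1*(cos(y) - 1)/(cos(y) + 1)


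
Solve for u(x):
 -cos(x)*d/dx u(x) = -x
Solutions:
 u(x) = C1 + Integral(x/cos(x), x)


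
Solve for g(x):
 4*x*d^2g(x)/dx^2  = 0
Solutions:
 g(x) = C1 + C2*x


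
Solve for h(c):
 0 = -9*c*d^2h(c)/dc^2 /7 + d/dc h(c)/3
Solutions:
 h(c) = C1 + C2*c^(34/27)


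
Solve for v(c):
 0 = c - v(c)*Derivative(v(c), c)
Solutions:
 v(c) = -sqrt(C1 + c^2)
 v(c) = sqrt(C1 + c^2)


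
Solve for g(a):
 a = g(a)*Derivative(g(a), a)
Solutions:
 g(a) = -sqrt(C1 + a^2)
 g(a) = sqrt(C1 + a^2)


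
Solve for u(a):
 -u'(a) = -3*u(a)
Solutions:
 u(a) = C1*exp(3*a)


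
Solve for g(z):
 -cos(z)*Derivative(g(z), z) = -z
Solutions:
 g(z) = C1 + Integral(z/cos(z), z)


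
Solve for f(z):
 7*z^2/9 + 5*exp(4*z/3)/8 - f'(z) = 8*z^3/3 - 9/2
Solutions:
 f(z) = C1 - 2*z^4/3 + 7*z^3/27 + 9*z/2 + 15*exp(4*z/3)/32


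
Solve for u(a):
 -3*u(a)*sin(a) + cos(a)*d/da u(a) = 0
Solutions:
 u(a) = C1/cos(a)^3


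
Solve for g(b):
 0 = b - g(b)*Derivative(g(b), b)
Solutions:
 g(b) = -sqrt(C1 + b^2)
 g(b) = sqrt(C1 + b^2)


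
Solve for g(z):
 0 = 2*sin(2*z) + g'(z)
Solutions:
 g(z) = C1 + cos(2*z)


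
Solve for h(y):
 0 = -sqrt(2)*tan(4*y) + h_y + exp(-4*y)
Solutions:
 h(y) = C1 + sqrt(2)*log(tan(4*y)^2 + 1)/8 + exp(-4*y)/4


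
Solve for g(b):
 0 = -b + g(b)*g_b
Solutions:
 g(b) = -sqrt(C1 + b^2)
 g(b) = sqrt(C1 + b^2)


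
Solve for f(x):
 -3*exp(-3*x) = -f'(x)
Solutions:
 f(x) = C1 - exp(-3*x)


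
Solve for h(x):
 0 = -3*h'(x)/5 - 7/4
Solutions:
 h(x) = C1 - 35*x/12


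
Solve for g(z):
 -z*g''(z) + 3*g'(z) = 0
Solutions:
 g(z) = C1 + C2*z^4


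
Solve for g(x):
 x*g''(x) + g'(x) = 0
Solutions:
 g(x) = C1 + C2*log(x)


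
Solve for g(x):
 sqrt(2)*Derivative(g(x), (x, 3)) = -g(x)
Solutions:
 g(x) = C3*exp(-2^(5/6)*x/2) + (C1*sin(2^(5/6)*sqrt(3)*x/4) + C2*cos(2^(5/6)*sqrt(3)*x/4))*exp(2^(5/6)*x/4)


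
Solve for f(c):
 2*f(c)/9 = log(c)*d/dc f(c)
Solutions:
 f(c) = C1*exp(2*li(c)/9)


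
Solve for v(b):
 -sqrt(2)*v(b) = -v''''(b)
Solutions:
 v(b) = C1*exp(-2^(1/8)*b) + C2*exp(2^(1/8)*b) + C3*sin(2^(1/8)*b) + C4*cos(2^(1/8)*b)


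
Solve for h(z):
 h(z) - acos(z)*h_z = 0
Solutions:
 h(z) = C1*exp(Integral(1/acos(z), z))


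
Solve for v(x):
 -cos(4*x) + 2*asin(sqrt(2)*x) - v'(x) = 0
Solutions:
 v(x) = C1 + 2*x*asin(sqrt(2)*x) + sqrt(2)*sqrt(1 - 2*x^2) - sin(4*x)/4


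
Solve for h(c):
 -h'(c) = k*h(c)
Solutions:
 h(c) = C1*exp(-c*k)


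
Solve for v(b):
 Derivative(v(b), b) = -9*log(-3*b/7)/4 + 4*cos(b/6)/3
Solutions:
 v(b) = C1 - 9*b*log(-b)/4 - 9*b*log(3)/4 + 9*b/4 + 9*b*log(7)/4 + 8*sin(b/6)


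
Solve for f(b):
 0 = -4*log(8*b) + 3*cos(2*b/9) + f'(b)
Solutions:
 f(b) = C1 + 4*b*log(b) - 4*b + 12*b*log(2) - 27*sin(2*b/9)/2


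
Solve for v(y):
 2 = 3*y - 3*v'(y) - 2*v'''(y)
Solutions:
 v(y) = C1 + C2*sin(sqrt(6)*y/2) + C3*cos(sqrt(6)*y/2) + y^2/2 - 2*y/3


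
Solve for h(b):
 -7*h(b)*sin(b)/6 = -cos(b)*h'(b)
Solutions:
 h(b) = C1/cos(b)^(7/6)


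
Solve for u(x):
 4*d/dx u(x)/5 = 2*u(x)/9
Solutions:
 u(x) = C1*exp(5*x/18)


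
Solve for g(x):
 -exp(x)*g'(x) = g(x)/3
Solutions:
 g(x) = C1*exp(exp(-x)/3)


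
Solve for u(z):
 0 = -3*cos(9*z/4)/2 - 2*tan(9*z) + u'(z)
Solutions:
 u(z) = C1 - 2*log(cos(9*z))/9 + 2*sin(9*z/4)/3


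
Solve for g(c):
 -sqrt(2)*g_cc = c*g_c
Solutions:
 g(c) = C1 + C2*erf(2^(1/4)*c/2)


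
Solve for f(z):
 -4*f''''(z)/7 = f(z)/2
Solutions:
 f(z) = (C1*sin(2^(3/4)*7^(1/4)*z/4) + C2*cos(2^(3/4)*7^(1/4)*z/4))*exp(-2^(3/4)*7^(1/4)*z/4) + (C3*sin(2^(3/4)*7^(1/4)*z/4) + C4*cos(2^(3/4)*7^(1/4)*z/4))*exp(2^(3/4)*7^(1/4)*z/4)


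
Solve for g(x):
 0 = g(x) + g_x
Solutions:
 g(x) = C1*exp(-x)


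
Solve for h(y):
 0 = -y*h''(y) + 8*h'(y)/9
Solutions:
 h(y) = C1 + C2*y^(17/9)


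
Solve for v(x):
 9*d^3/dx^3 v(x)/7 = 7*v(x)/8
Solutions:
 v(x) = C3*exp(3^(1/3)*7^(2/3)*x/6) + (C1*sin(3^(5/6)*7^(2/3)*x/12) + C2*cos(3^(5/6)*7^(2/3)*x/12))*exp(-3^(1/3)*7^(2/3)*x/12)


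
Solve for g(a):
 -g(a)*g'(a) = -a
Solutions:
 g(a) = -sqrt(C1 + a^2)
 g(a) = sqrt(C1 + a^2)


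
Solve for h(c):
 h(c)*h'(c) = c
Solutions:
 h(c) = -sqrt(C1 + c^2)
 h(c) = sqrt(C1 + c^2)


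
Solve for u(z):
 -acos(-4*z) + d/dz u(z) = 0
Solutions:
 u(z) = C1 + z*acos(-4*z) + sqrt(1 - 16*z^2)/4


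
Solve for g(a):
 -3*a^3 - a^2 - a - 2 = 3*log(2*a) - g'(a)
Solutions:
 g(a) = C1 + 3*a^4/4 + a^3/3 + a^2/2 + 3*a*log(a) - a + a*log(8)


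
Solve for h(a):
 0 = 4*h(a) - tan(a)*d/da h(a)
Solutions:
 h(a) = C1*sin(a)^4


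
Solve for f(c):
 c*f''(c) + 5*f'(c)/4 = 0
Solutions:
 f(c) = C1 + C2/c^(1/4)


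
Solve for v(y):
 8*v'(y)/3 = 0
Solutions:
 v(y) = C1


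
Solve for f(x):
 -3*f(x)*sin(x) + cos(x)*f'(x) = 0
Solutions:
 f(x) = C1/cos(x)^3


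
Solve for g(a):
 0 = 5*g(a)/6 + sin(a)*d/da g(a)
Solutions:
 g(a) = C1*(cos(a) + 1)^(5/12)/(cos(a) - 1)^(5/12)


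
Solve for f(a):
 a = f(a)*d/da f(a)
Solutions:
 f(a) = -sqrt(C1 + a^2)
 f(a) = sqrt(C1 + a^2)


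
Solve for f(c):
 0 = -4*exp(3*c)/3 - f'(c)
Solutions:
 f(c) = C1 - 4*exp(3*c)/9


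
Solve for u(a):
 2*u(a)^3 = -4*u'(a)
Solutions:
 u(a) = -sqrt(-1/(C1 - a))
 u(a) = sqrt(-1/(C1 - a))


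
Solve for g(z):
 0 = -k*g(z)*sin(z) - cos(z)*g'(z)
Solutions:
 g(z) = C1*exp(k*log(cos(z)))


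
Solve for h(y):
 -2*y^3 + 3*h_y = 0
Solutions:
 h(y) = C1 + y^4/6


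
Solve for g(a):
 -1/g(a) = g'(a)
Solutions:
 g(a) = -sqrt(C1 - 2*a)
 g(a) = sqrt(C1 - 2*a)


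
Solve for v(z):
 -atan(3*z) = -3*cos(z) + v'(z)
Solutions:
 v(z) = C1 - z*atan(3*z) + log(9*z^2 + 1)/6 + 3*sin(z)


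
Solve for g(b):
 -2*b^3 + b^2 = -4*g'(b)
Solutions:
 g(b) = C1 + b^4/8 - b^3/12


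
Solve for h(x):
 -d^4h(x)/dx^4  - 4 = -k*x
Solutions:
 h(x) = C1 + C2*x + C3*x^2 + C4*x^3 + k*x^5/120 - x^4/6


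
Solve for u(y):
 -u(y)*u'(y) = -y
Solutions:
 u(y) = -sqrt(C1 + y^2)
 u(y) = sqrt(C1 + y^2)


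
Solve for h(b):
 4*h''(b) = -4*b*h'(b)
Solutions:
 h(b) = C1 + C2*erf(sqrt(2)*b/2)


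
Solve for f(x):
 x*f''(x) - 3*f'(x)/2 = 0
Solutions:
 f(x) = C1 + C2*x^(5/2)


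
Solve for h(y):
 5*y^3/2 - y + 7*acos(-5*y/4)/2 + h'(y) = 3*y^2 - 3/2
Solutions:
 h(y) = C1 - 5*y^4/8 + y^3 + y^2/2 - 7*y*acos(-5*y/4)/2 - 3*y/2 - 7*sqrt(16 - 25*y^2)/10


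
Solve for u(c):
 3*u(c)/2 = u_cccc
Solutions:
 u(c) = C1*exp(-2^(3/4)*3^(1/4)*c/2) + C2*exp(2^(3/4)*3^(1/4)*c/2) + C3*sin(2^(3/4)*3^(1/4)*c/2) + C4*cos(2^(3/4)*3^(1/4)*c/2)


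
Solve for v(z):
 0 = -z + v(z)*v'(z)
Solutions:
 v(z) = -sqrt(C1 + z^2)
 v(z) = sqrt(C1 + z^2)


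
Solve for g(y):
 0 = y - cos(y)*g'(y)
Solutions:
 g(y) = C1 + Integral(y/cos(y), y)


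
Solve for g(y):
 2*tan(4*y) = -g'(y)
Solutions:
 g(y) = C1 + log(cos(4*y))/2


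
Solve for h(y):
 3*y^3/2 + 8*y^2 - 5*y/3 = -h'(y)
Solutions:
 h(y) = C1 - 3*y^4/8 - 8*y^3/3 + 5*y^2/6


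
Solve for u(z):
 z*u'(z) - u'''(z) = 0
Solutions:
 u(z) = C1 + Integral(C2*airyai(z) + C3*airybi(z), z)


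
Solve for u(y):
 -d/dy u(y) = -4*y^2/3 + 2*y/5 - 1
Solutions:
 u(y) = C1 + 4*y^3/9 - y^2/5 + y


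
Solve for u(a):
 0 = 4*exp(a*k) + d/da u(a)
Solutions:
 u(a) = C1 - 4*exp(a*k)/k


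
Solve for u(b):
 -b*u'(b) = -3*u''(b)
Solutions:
 u(b) = C1 + C2*erfi(sqrt(6)*b/6)


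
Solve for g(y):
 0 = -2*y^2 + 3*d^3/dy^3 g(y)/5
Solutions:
 g(y) = C1 + C2*y + C3*y^2 + y^5/18


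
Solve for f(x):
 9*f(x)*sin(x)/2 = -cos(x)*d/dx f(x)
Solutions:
 f(x) = C1*cos(x)^(9/2)


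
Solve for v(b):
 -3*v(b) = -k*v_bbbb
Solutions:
 v(b) = C1*exp(-3^(1/4)*b*(1/k)^(1/4)) + C2*exp(3^(1/4)*b*(1/k)^(1/4)) + C3*exp(-3^(1/4)*I*b*(1/k)^(1/4)) + C4*exp(3^(1/4)*I*b*(1/k)^(1/4))


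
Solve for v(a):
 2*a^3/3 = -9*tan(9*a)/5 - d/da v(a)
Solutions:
 v(a) = C1 - a^4/6 + log(cos(9*a))/5


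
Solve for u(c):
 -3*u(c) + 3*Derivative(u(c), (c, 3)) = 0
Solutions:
 u(c) = C3*exp(c) + (C1*sin(sqrt(3)*c/2) + C2*cos(sqrt(3)*c/2))*exp(-c/2)


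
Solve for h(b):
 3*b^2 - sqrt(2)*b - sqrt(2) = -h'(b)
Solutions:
 h(b) = C1 - b^3 + sqrt(2)*b^2/2 + sqrt(2)*b


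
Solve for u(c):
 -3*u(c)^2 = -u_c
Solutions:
 u(c) = -1/(C1 + 3*c)


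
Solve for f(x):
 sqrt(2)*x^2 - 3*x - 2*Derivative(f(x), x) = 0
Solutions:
 f(x) = C1 + sqrt(2)*x^3/6 - 3*x^2/4


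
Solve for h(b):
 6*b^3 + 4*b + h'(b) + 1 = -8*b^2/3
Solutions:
 h(b) = C1 - 3*b^4/2 - 8*b^3/9 - 2*b^2 - b


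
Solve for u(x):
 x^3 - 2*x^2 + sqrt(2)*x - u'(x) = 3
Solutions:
 u(x) = C1 + x^4/4 - 2*x^3/3 + sqrt(2)*x^2/2 - 3*x


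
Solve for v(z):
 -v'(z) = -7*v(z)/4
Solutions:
 v(z) = C1*exp(7*z/4)


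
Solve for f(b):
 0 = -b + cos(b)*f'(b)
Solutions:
 f(b) = C1 + Integral(b/cos(b), b)


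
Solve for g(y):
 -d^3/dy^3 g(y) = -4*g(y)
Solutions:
 g(y) = C3*exp(2^(2/3)*y) + (C1*sin(2^(2/3)*sqrt(3)*y/2) + C2*cos(2^(2/3)*sqrt(3)*y/2))*exp(-2^(2/3)*y/2)


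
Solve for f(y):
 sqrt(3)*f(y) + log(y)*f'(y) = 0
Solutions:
 f(y) = C1*exp(-sqrt(3)*li(y))


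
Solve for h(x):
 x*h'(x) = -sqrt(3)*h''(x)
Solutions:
 h(x) = C1 + C2*erf(sqrt(2)*3^(3/4)*x/6)


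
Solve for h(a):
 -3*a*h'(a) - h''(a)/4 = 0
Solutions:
 h(a) = C1 + C2*erf(sqrt(6)*a)


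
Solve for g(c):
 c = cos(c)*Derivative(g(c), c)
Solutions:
 g(c) = C1 + Integral(c/cos(c), c)


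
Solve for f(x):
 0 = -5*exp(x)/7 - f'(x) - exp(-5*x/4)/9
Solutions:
 f(x) = C1 - 5*exp(x)/7 + 4*exp(-5*x/4)/45


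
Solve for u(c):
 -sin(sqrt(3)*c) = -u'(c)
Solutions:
 u(c) = C1 - sqrt(3)*cos(sqrt(3)*c)/3


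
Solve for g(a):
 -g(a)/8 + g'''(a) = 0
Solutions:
 g(a) = C3*exp(a/2) + (C1*sin(sqrt(3)*a/4) + C2*cos(sqrt(3)*a/4))*exp(-a/4)


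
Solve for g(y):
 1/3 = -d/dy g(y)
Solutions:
 g(y) = C1 - y/3


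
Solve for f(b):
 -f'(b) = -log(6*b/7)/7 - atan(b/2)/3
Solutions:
 f(b) = C1 + b*log(b)/7 + b*atan(b/2)/3 - b*log(7)/7 - b/7 + b*log(6)/7 - log(b^2 + 4)/3


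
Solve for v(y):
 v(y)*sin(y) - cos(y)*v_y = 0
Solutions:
 v(y) = C1/cos(y)


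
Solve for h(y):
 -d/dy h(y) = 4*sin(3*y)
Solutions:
 h(y) = C1 + 4*cos(3*y)/3


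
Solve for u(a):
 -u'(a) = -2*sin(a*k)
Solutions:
 u(a) = C1 - 2*cos(a*k)/k


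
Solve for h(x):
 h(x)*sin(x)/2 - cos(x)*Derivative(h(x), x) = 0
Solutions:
 h(x) = C1/sqrt(cos(x))


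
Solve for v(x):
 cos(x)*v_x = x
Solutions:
 v(x) = C1 + Integral(x/cos(x), x)


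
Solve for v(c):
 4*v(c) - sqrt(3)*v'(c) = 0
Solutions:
 v(c) = C1*exp(4*sqrt(3)*c/3)


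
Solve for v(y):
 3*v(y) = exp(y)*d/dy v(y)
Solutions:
 v(y) = C1*exp(-3*exp(-y))


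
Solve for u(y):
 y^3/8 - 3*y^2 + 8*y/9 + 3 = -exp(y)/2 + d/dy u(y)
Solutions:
 u(y) = C1 + y^4/32 - y^3 + 4*y^2/9 + 3*y + exp(y)/2


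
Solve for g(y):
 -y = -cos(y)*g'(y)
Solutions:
 g(y) = C1 + Integral(y/cos(y), y)


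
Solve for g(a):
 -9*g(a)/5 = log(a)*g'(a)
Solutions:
 g(a) = C1*exp(-9*li(a)/5)


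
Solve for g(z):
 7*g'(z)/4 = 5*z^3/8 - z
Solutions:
 g(z) = C1 + 5*z^4/56 - 2*z^2/7


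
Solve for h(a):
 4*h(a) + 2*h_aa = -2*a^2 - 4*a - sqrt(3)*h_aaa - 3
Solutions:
 h(a) = C1*exp(a*(-4*sqrt(3) + 2*2^(2/3)/(sqrt(267) + 85*sqrt(3)/9)^(1/3) + 3*2^(1/3)*(sqrt(267) + 85*sqrt(3)/9)^(1/3))/18)*sin(sqrt(3)*a*(-3*(2*sqrt(267) + 170*sqrt(3)/9)^(1/3) + 4/(2*sqrt(267) + 170*sqrt(3)/9)^(1/3))/18) + C2*exp(a*(-4*sqrt(3) + 2*2^(2/3)/(sqrt(267) + 85*sqrt(3)/9)^(1/3) + 3*2^(1/3)*(sqrt(267) + 85*sqrt(3)/9)^(1/3))/18)*cos(sqrt(3)*a*(-3*(2*sqrt(267) + 170*sqrt(3)/9)^(1/3) + 4/(2*sqrt(267) + 170*sqrt(3)/9)^(1/3))/18) + C3*exp(-a*(2*2^(2/3)/(sqrt(267) + 85*sqrt(3)/9)^(1/3) + 2*sqrt(3) + 3*2^(1/3)*(sqrt(267) + 85*sqrt(3)/9)^(1/3))/9) - a^2/2 - a - 1/4


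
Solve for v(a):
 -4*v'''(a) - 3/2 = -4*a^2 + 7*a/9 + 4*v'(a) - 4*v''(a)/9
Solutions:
 v(a) = C1 + a^3/3 + a^2/72 - 1537*a/648 + (C2*sin(sqrt(323)*a/18) + C3*cos(sqrt(323)*a/18))*exp(a/18)


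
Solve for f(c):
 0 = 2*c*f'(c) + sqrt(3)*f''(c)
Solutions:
 f(c) = C1 + C2*erf(3^(3/4)*c/3)


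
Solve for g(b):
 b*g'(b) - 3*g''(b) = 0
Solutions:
 g(b) = C1 + C2*erfi(sqrt(6)*b/6)


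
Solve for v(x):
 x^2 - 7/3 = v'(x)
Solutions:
 v(x) = C1 + x^3/3 - 7*x/3


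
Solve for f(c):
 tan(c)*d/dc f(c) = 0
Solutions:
 f(c) = C1


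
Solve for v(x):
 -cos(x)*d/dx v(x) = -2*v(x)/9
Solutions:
 v(x) = C1*(sin(x) + 1)^(1/9)/(sin(x) - 1)^(1/9)


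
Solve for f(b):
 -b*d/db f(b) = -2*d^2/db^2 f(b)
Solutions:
 f(b) = C1 + C2*erfi(b/2)


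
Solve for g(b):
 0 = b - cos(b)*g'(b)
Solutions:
 g(b) = C1 + Integral(b/cos(b), b)


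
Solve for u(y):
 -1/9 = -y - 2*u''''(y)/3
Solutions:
 u(y) = C1 + C2*y + C3*y^2 + C4*y^3 - y^5/80 + y^4/144


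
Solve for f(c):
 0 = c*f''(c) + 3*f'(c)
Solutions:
 f(c) = C1 + C2/c^2


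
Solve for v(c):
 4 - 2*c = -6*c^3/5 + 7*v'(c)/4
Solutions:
 v(c) = C1 + 6*c^4/35 - 4*c^2/7 + 16*c/7


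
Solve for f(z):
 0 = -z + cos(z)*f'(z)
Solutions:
 f(z) = C1 + Integral(z/cos(z), z)


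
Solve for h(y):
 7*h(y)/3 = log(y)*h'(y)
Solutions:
 h(y) = C1*exp(7*li(y)/3)


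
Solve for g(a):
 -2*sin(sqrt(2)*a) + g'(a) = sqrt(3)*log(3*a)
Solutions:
 g(a) = C1 + sqrt(3)*a*(log(a) - 1) + sqrt(3)*a*log(3) - sqrt(2)*cos(sqrt(2)*a)


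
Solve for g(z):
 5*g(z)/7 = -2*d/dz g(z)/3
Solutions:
 g(z) = C1*exp(-15*z/14)


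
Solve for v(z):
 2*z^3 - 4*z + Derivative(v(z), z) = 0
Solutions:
 v(z) = C1 - z^4/2 + 2*z^2


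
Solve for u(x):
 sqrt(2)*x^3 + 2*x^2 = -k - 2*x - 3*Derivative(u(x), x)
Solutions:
 u(x) = C1 - k*x/3 - sqrt(2)*x^4/12 - 2*x^3/9 - x^2/3


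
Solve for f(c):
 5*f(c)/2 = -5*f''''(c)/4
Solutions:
 f(c) = (C1*sin(2^(3/4)*c/2) + C2*cos(2^(3/4)*c/2))*exp(-2^(3/4)*c/2) + (C3*sin(2^(3/4)*c/2) + C4*cos(2^(3/4)*c/2))*exp(2^(3/4)*c/2)


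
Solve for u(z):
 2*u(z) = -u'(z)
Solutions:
 u(z) = C1*exp(-2*z)


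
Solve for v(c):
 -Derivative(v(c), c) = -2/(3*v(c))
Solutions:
 v(c) = -sqrt(C1 + 12*c)/3
 v(c) = sqrt(C1 + 12*c)/3


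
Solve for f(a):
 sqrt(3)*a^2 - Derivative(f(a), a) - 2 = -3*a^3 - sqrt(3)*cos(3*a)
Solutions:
 f(a) = C1 + 3*a^4/4 + sqrt(3)*a^3/3 - 2*a + sqrt(3)*sin(3*a)/3


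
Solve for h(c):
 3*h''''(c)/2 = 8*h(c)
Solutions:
 h(c) = C1*exp(-2*3^(3/4)*c/3) + C2*exp(2*3^(3/4)*c/3) + C3*sin(2*3^(3/4)*c/3) + C4*cos(2*3^(3/4)*c/3)


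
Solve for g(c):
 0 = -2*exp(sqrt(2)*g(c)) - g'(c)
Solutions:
 g(c) = sqrt(2)*(2*log(1/(C1 + 2*c)) - log(2))/4


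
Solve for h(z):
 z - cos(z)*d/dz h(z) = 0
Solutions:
 h(z) = C1 + Integral(z/cos(z), z)


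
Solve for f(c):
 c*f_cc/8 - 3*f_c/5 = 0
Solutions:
 f(c) = C1 + C2*c^(29/5)


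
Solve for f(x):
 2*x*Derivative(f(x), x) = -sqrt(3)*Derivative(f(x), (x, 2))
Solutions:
 f(x) = C1 + C2*erf(3^(3/4)*x/3)


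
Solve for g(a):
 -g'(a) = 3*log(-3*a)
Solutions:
 g(a) = C1 - 3*a*log(-a) + 3*a*(1 - log(3))


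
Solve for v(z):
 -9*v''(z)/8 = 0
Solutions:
 v(z) = C1 + C2*z


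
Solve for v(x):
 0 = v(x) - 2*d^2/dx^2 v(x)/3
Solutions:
 v(x) = C1*exp(-sqrt(6)*x/2) + C2*exp(sqrt(6)*x/2)


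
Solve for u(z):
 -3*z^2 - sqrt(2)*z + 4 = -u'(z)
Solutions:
 u(z) = C1 + z^3 + sqrt(2)*z^2/2 - 4*z


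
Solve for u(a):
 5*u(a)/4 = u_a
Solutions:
 u(a) = C1*exp(5*a/4)


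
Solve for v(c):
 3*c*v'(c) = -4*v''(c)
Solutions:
 v(c) = C1 + C2*erf(sqrt(6)*c/4)


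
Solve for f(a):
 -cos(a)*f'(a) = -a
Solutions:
 f(a) = C1 + Integral(a/cos(a), a)


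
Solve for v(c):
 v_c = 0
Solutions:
 v(c) = C1


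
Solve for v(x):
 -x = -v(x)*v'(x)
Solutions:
 v(x) = -sqrt(C1 + x^2)
 v(x) = sqrt(C1 + x^2)


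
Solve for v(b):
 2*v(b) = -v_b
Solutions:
 v(b) = C1*exp(-2*b)


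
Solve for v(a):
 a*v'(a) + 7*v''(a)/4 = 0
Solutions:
 v(a) = C1 + C2*erf(sqrt(14)*a/7)


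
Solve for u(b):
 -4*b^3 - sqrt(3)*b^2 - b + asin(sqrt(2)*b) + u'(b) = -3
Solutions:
 u(b) = C1 + b^4 + sqrt(3)*b^3/3 + b^2/2 - b*asin(sqrt(2)*b) - 3*b - sqrt(2)*sqrt(1 - 2*b^2)/2


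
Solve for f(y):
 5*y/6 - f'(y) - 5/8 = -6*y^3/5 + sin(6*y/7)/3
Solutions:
 f(y) = C1 + 3*y^4/10 + 5*y^2/12 - 5*y/8 + 7*cos(6*y/7)/18


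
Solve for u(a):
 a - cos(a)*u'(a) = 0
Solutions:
 u(a) = C1 + Integral(a/cos(a), a)


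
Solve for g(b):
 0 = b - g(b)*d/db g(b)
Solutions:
 g(b) = -sqrt(C1 + b^2)
 g(b) = sqrt(C1 + b^2)


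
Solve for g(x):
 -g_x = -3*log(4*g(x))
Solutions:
 -Integral(1/(log(_y) + 2*log(2)), (_y, g(x)))/3 = C1 - x


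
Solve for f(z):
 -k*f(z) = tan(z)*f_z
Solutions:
 f(z) = C1*exp(-k*log(sin(z)))


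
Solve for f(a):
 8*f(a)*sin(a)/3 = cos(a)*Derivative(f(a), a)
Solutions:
 f(a) = C1/cos(a)^(8/3)


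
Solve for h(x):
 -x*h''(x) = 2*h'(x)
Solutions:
 h(x) = C1 + C2/x


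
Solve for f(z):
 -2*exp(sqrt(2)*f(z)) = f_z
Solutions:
 f(z) = sqrt(2)*(2*log(1/(C1 + 2*z)) - log(2))/4


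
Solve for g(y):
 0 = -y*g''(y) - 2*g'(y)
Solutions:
 g(y) = C1 + C2/y


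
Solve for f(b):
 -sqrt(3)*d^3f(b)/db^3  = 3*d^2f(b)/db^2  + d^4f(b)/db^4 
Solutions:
 f(b) = C1 + C2*b + (C3*sin(3*b/2) + C4*cos(3*b/2))*exp(-sqrt(3)*b/2)


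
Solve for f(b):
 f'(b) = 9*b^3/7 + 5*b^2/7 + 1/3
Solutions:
 f(b) = C1 + 9*b^4/28 + 5*b^3/21 + b/3


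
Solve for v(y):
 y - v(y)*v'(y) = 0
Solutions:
 v(y) = -sqrt(C1 + y^2)
 v(y) = sqrt(C1 + y^2)


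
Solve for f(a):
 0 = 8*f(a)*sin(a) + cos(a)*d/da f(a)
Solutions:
 f(a) = C1*cos(a)^8


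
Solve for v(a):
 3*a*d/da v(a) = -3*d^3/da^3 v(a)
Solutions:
 v(a) = C1 + Integral(C2*airyai(-a) + C3*airybi(-a), a)


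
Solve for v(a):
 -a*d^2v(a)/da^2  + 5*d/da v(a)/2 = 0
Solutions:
 v(a) = C1 + C2*a^(7/2)


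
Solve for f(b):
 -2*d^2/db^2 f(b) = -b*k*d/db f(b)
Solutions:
 f(b) = Piecewise((-sqrt(pi)*C1*erf(b*sqrt(-k)/2)/sqrt(-k) - C2, (k > 0) | (k < 0)), (-C1*b - C2, True))


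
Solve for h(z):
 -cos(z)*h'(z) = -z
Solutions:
 h(z) = C1 + Integral(z/cos(z), z)


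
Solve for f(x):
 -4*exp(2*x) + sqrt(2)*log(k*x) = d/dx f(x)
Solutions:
 f(x) = C1 + sqrt(2)*x*log(k*x) - sqrt(2)*x - 2*exp(2*x)


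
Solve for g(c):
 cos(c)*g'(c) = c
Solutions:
 g(c) = C1 + Integral(c/cos(c), c)


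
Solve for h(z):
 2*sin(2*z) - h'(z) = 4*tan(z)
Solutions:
 h(z) = C1 + 4*log(cos(z)) - cos(2*z)


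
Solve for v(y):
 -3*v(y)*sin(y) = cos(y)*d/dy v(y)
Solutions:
 v(y) = C1*cos(y)^3


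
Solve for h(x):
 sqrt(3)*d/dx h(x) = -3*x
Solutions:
 h(x) = C1 - sqrt(3)*x^2/2


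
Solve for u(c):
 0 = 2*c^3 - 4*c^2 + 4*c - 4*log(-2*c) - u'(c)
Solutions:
 u(c) = C1 + c^4/2 - 4*c^3/3 + 2*c^2 - 4*c*log(-c) + 4*c*(1 - log(2))


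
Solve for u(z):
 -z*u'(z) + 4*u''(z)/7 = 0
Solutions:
 u(z) = C1 + C2*erfi(sqrt(14)*z/4)


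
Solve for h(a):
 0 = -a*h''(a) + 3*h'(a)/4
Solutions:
 h(a) = C1 + C2*a^(7/4)


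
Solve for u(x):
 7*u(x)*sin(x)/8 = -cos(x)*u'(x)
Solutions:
 u(x) = C1*cos(x)^(7/8)


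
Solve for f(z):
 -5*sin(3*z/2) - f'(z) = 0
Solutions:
 f(z) = C1 + 10*cos(3*z/2)/3


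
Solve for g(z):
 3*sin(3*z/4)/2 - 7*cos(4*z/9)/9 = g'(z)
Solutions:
 g(z) = C1 - 7*sin(4*z/9)/4 - 2*cos(3*z/4)


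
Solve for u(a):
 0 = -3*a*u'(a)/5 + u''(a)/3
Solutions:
 u(a) = C1 + C2*erfi(3*sqrt(10)*a/10)


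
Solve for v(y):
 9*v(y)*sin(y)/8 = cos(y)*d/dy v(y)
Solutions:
 v(y) = C1/cos(y)^(9/8)


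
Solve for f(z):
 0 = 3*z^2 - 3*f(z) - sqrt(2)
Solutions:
 f(z) = z^2 - sqrt(2)/3


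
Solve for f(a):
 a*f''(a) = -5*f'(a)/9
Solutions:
 f(a) = C1 + C2*a^(4/9)


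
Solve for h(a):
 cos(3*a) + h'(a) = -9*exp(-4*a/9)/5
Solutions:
 h(a) = C1 - sin(3*a)/3 + 81*exp(-4*a/9)/20


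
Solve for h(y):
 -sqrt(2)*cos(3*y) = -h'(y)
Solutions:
 h(y) = C1 + sqrt(2)*sin(3*y)/3


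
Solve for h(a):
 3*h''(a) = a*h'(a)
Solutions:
 h(a) = C1 + C2*erfi(sqrt(6)*a/6)


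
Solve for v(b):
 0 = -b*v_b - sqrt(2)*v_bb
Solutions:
 v(b) = C1 + C2*erf(2^(1/4)*b/2)


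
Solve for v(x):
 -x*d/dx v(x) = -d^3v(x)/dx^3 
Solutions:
 v(x) = C1 + Integral(C2*airyai(x) + C3*airybi(x), x)


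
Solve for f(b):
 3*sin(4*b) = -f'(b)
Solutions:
 f(b) = C1 + 3*cos(4*b)/4


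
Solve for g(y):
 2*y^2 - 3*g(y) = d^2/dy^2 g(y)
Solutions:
 g(y) = C1*sin(sqrt(3)*y) + C2*cos(sqrt(3)*y) + 2*y^2/3 - 4/9


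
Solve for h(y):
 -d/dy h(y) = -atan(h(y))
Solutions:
 Integral(1/atan(_y), (_y, h(y))) = C1 + y


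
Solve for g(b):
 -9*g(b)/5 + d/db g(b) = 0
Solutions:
 g(b) = C1*exp(9*b/5)


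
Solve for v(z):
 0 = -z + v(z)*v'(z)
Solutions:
 v(z) = -sqrt(C1 + z^2)
 v(z) = sqrt(C1 + z^2)


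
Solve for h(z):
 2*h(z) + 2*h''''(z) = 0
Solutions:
 h(z) = (C1*sin(sqrt(2)*z/2) + C2*cos(sqrt(2)*z/2))*exp(-sqrt(2)*z/2) + (C3*sin(sqrt(2)*z/2) + C4*cos(sqrt(2)*z/2))*exp(sqrt(2)*z/2)


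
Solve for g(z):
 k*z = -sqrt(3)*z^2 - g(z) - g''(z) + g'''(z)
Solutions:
 g(z) = C1*exp(z*(-2^(2/3)*(3*sqrt(93) + 29)^(1/3) - 2*2^(1/3)/(3*sqrt(93) + 29)^(1/3) + 4)/12)*sin(2^(1/3)*sqrt(3)*z*(-2^(1/3)*(3*sqrt(93) + 29)^(1/3) + 2/(3*sqrt(93) + 29)^(1/3))/12) + C2*exp(z*(-2^(2/3)*(3*sqrt(93) + 29)^(1/3) - 2*2^(1/3)/(3*sqrt(93) + 29)^(1/3) + 4)/12)*cos(2^(1/3)*sqrt(3)*z*(-2^(1/3)*(3*sqrt(93) + 29)^(1/3) + 2/(3*sqrt(93) + 29)^(1/3))/12) + C3*exp(z*(2*2^(1/3)/(3*sqrt(93) + 29)^(1/3) + 2 + 2^(2/3)*(3*sqrt(93) + 29)^(1/3))/6) - k*z - sqrt(3)*z^2 + 2*sqrt(3)


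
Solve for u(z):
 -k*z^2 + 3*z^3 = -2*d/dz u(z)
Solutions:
 u(z) = C1 + k*z^3/6 - 3*z^4/8


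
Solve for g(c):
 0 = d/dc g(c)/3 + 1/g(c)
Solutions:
 g(c) = -sqrt(C1 - 6*c)
 g(c) = sqrt(C1 - 6*c)


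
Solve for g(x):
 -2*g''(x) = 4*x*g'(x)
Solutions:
 g(x) = C1 + C2*erf(x)


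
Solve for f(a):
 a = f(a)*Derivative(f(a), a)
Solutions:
 f(a) = -sqrt(C1 + a^2)
 f(a) = sqrt(C1 + a^2)


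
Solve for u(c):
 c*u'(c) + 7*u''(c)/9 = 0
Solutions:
 u(c) = C1 + C2*erf(3*sqrt(14)*c/14)


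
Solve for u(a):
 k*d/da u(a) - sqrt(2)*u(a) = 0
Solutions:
 u(a) = C1*exp(sqrt(2)*a/k)


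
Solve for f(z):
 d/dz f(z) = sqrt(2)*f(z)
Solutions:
 f(z) = C1*exp(sqrt(2)*z)


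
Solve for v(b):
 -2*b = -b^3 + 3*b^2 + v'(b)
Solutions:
 v(b) = C1 + b^4/4 - b^3 - b^2


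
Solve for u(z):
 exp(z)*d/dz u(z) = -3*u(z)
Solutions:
 u(z) = C1*exp(3*exp(-z))


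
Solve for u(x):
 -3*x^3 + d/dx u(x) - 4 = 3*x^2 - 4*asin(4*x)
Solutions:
 u(x) = C1 + 3*x^4/4 + x^3 - 4*x*asin(4*x) + 4*x - sqrt(1 - 16*x^2)


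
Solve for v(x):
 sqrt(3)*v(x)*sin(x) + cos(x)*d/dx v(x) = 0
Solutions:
 v(x) = C1*cos(x)^(sqrt(3))


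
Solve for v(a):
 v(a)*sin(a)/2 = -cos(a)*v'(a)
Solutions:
 v(a) = C1*sqrt(cos(a))


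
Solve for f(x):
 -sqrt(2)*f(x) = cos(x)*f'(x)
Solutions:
 f(x) = C1*(sin(x) - 1)^(sqrt(2)/2)/(sin(x) + 1)^(sqrt(2)/2)


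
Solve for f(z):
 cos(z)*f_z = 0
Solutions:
 f(z) = C1


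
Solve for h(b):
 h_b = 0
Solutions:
 h(b) = C1


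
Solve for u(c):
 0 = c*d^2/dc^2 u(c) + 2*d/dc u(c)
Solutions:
 u(c) = C1 + C2/c


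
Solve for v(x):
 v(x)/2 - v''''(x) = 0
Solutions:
 v(x) = C1*exp(-2^(3/4)*x/2) + C2*exp(2^(3/4)*x/2) + C3*sin(2^(3/4)*x/2) + C4*cos(2^(3/4)*x/2)


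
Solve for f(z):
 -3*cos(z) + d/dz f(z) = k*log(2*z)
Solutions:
 f(z) = C1 + k*z*(log(z) - 1) + k*z*log(2) + 3*sin(z)


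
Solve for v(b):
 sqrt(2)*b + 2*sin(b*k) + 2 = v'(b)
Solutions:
 v(b) = C1 + sqrt(2)*b^2/2 + 2*b - 2*cos(b*k)/k


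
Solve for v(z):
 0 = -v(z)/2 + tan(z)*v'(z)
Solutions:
 v(z) = C1*sqrt(sin(z))


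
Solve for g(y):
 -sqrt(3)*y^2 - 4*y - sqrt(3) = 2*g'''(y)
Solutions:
 g(y) = C1 + C2*y + C3*y^2 - sqrt(3)*y^5/120 - y^4/12 - sqrt(3)*y^3/12


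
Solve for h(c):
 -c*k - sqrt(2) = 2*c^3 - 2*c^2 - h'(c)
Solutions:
 h(c) = C1 + c^4/2 - 2*c^3/3 + c^2*k/2 + sqrt(2)*c


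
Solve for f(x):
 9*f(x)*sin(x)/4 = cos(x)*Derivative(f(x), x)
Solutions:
 f(x) = C1/cos(x)^(9/4)


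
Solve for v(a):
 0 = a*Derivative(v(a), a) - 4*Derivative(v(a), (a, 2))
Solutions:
 v(a) = C1 + C2*erfi(sqrt(2)*a/4)


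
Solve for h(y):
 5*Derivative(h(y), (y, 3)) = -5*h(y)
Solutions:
 h(y) = C3*exp(-y) + (C1*sin(sqrt(3)*y/2) + C2*cos(sqrt(3)*y/2))*exp(y/2)


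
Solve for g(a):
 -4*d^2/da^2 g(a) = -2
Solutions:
 g(a) = C1 + C2*a + a^2/4


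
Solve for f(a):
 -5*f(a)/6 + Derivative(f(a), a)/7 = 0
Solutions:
 f(a) = C1*exp(35*a/6)


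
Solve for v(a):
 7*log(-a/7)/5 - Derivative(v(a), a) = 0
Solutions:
 v(a) = C1 + 7*a*log(-a)/5 + 7*a*(-log(7) - 1)/5


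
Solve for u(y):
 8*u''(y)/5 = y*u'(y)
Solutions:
 u(y) = C1 + C2*erfi(sqrt(5)*y/4)


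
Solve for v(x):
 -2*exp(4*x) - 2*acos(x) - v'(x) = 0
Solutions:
 v(x) = C1 - 2*x*acos(x) + 2*sqrt(1 - x^2) - exp(4*x)/2


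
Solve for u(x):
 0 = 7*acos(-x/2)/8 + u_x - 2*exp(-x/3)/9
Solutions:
 u(x) = C1 - 7*x*acos(-x/2)/8 - 7*sqrt(4 - x^2)/8 - 2*exp(-x/3)/3


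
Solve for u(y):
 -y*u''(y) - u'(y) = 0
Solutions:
 u(y) = C1 + C2*log(y)


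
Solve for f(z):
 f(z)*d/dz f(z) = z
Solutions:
 f(z) = -sqrt(C1 + z^2)
 f(z) = sqrt(C1 + z^2)


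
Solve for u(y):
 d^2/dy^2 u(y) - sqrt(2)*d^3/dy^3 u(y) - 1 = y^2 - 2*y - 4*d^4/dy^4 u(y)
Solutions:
 u(y) = C1 + C2*y + y^4/12 + y^3*(-1 + sqrt(2))/3 + y^2*(-3/2 - sqrt(2)) + (C3*sin(sqrt(14)*y/8) + C4*cos(sqrt(14)*y/8))*exp(sqrt(2)*y/8)


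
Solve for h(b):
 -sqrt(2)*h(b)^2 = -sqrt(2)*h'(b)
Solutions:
 h(b) = -1/(C1 + b)


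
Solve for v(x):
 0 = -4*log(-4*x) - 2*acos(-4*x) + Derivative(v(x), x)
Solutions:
 v(x) = C1 + 4*x*log(-x) + 2*x*acos(-4*x) - 4*x + 8*x*log(2) + sqrt(1 - 16*x^2)/2


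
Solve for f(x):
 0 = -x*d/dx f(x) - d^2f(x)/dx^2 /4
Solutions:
 f(x) = C1 + C2*erf(sqrt(2)*x)


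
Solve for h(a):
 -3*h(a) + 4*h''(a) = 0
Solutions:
 h(a) = C1*exp(-sqrt(3)*a/2) + C2*exp(sqrt(3)*a/2)


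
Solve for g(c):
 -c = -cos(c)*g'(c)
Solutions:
 g(c) = C1 + Integral(c/cos(c), c)


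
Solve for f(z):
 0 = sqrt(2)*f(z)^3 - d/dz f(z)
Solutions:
 f(z) = -sqrt(2)*sqrt(-1/(C1 + sqrt(2)*z))/2
 f(z) = sqrt(2)*sqrt(-1/(C1 + sqrt(2)*z))/2


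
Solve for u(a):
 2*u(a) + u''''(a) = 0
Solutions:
 u(a) = (C1*sin(2^(3/4)*a/2) + C2*cos(2^(3/4)*a/2))*exp(-2^(3/4)*a/2) + (C3*sin(2^(3/4)*a/2) + C4*cos(2^(3/4)*a/2))*exp(2^(3/4)*a/2)


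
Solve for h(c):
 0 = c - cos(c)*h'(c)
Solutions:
 h(c) = C1 + Integral(c/cos(c), c)


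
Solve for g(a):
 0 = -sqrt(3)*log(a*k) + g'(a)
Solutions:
 g(a) = C1 + sqrt(3)*a*log(a*k) - sqrt(3)*a


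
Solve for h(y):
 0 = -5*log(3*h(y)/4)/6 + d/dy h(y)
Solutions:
 6*Integral(1/(-log(_y) - log(3) + 2*log(2)), (_y, h(y)))/5 = C1 - y


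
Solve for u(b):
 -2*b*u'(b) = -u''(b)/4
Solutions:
 u(b) = C1 + C2*erfi(2*b)


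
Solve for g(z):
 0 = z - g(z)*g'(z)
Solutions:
 g(z) = -sqrt(C1 + z^2)
 g(z) = sqrt(C1 + z^2)


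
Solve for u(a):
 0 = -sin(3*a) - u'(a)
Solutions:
 u(a) = C1 + cos(3*a)/3


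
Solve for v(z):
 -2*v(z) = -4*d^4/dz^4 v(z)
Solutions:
 v(z) = C1*exp(-2^(3/4)*z/2) + C2*exp(2^(3/4)*z/2) + C3*sin(2^(3/4)*z/2) + C4*cos(2^(3/4)*z/2)


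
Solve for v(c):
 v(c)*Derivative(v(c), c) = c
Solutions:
 v(c) = -sqrt(C1 + c^2)
 v(c) = sqrt(C1 + c^2)


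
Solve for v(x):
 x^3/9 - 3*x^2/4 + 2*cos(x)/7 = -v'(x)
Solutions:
 v(x) = C1 - x^4/36 + x^3/4 - 2*sin(x)/7


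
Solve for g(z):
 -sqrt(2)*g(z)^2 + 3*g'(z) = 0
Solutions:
 g(z) = -3/(C1 + sqrt(2)*z)


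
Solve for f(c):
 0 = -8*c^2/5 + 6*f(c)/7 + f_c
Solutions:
 f(c) = C1*exp(-6*c/7) + 28*c^2/15 - 196*c/45 + 686/135


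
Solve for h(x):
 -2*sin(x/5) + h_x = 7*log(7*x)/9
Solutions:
 h(x) = C1 + 7*x*log(x)/9 - 7*x/9 + 7*x*log(7)/9 - 10*cos(x/5)


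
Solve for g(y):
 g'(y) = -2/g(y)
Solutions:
 g(y) = -sqrt(C1 - 4*y)
 g(y) = sqrt(C1 - 4*y)


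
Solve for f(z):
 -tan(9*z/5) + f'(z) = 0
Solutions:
 f(z) = C1 - 5*log(cos(9*z/5))/9


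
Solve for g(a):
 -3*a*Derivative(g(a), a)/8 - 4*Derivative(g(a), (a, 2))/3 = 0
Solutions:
 g(a) = C1 + C2*erf(3*a/8)


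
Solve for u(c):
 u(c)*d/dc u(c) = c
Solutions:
 u(c) = -sqrt(C1 + c^2)
 u(c) = sqrt(C1 + c^2)


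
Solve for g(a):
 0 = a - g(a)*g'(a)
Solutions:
 g(a) = -sqrt(C1 + a^2)
 g(a) = sqrt(C1 + a^2)


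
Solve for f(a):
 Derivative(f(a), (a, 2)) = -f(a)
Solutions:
 f(a) = C1*sin(a) + C2*cos(a)


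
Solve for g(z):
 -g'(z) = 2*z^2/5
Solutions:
 g(z) = C1 - 2*z^3/15


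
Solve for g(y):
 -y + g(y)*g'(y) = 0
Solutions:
 g(y) = -sqrt(C1 + y^2)
 g(y) = sqrt(C1 + y^2)


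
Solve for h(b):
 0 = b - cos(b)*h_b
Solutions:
 h(b) = C1 + Integral(b/cos(b), b)


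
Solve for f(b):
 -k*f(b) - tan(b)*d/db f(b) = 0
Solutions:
 f(b) = C1*exp(-k*log(sin(b)))


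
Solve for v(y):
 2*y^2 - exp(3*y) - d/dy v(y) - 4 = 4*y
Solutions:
 v(y) = C1 + 2*y^3/3 - 2*y^2 - 4*y - exp(3*y)/3


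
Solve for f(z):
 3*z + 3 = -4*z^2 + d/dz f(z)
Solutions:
 f(z) = C1 + 4*z^3/3 + 3*z^2/2 + 3*z


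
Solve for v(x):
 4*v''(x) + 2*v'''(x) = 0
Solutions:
 v(x) = C1 + C2*x + C3*exp(-2*x)


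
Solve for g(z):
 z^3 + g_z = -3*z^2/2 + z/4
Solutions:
 g(z) = C1 - z^4/4 - z^3/2 + z^2/8


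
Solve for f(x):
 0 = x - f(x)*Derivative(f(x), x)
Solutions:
 f(x) = -sqrt(C1 + x^2)
 f(x) = sqrt(C1 + x^2)


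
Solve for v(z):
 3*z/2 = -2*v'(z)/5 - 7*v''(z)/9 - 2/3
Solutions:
 v(z) = C1 + C2*exp(-18*z/35) - 15*z^2/8 + 45*z/8


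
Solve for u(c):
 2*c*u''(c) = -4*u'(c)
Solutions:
 u(c) = C1 + C2/c


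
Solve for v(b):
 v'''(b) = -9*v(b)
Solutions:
 v(b) = C3*exp(-3^(2/3)*b) + (C1*sin(3*3^(1/6)*b/2) + C2*cos(3*3^(1/6)*b/2))*exp(3^(2/3)*b/2)


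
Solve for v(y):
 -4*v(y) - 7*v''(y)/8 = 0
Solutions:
 v(y) = C1*sin(4*sqrt(14)*y/7) + C2*cos(4*sqrt(14)*y/7)


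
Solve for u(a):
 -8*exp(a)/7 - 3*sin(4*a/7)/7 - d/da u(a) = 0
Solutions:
 u(a) = C1 - 8*exp(a)/7 + 3*cos(4*a/7)/4


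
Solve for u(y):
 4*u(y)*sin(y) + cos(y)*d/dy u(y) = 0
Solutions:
 u(y) = C1*cos(y)^4


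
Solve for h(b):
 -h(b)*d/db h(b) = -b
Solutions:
 h(b) = -sqrt(C1 + b^2)
 h(b) = sqrt(C1 + b^2)


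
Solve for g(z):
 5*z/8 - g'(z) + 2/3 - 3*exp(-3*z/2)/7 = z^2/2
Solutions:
 g(z) = C1 - z^3/6 + 5*z^2/16 + 2*z/3 + 2*exp(-3*z/2)/7


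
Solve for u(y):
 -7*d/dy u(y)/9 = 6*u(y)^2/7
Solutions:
 u(y) = 49/(C1 + 54*y)


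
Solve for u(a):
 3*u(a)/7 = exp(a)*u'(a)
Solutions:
 u(a) = C1*exp(-3*exp(-a)/7)


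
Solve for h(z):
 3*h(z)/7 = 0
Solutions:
 h(z) = 0


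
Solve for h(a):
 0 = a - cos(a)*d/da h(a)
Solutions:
 h(a) = C1 + Integral(a/cos(a), a)


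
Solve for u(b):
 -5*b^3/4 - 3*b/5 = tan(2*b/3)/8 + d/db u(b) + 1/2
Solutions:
 u(b) = C1 - 5*b^4/16 - 3*b^2/10 - b/2 + 3*log(cos(2*b/3))/16


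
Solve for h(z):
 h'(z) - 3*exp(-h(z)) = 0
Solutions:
 h(z) = log(C1 + 3*z)


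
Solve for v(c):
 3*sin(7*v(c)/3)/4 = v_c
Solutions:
 -3*c/4 + 3*log(cos(7*v(c)/3) - 1)/14 - 3*log(cos(7*v(c)/3) + 1)/14 = C1


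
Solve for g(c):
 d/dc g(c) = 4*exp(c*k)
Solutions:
 g(c) = C1 + 4*exp(c*k)/k


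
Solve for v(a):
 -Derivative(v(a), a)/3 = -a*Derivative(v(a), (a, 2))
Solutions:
 v(a) = C1 + C2*a^(4/3)


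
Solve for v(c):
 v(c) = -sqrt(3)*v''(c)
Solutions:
 v(c) = C1*sin(3^(3/4)*c/3) + C2*cos(3^(3/4)*c/3)


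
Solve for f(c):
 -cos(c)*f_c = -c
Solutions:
 f(c) = C1 + Integral(c/cos(c), c)


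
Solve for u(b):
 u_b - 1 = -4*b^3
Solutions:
 u(b) = C1 - b^4 + b


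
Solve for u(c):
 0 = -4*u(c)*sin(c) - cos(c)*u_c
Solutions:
 u(c) = C1*cos(c)^4


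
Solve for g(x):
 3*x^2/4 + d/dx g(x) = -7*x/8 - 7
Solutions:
 g(x) = C1 - x^3/4 - 7*x^2/16 - 7*x


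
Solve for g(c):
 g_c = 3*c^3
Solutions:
 g(c) = C1 + 3*c^4/4


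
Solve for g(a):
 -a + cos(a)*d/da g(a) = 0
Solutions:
 g(a) = C1 + Integral(a/cos(a), a)


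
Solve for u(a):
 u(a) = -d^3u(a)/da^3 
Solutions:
 u(a) = C3*exp(-a) + (C1*sin(sqrt(3)*a/2) + C2*cos(sqrt(3)*a/2))*exp(a/2)


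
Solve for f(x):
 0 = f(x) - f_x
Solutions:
 f(x) = C1*exp(x)


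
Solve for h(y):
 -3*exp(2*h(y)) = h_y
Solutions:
 h(y) = log(-sqrt(-1/(C1 - 3*y))) - log(2)/2
 h(y) = log(-1/(C1 - 3*y))/2 - log(2)/2


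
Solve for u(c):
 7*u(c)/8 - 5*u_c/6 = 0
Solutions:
 u(c) = C1*exp(21*c/20)


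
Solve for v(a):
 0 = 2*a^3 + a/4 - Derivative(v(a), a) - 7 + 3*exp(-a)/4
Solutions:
 v(a) = C1 + a^4/2 + a^2/8 - 7*a - 3*exp(-a)/4


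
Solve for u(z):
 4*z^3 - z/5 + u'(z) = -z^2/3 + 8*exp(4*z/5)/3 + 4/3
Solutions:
 u(z) = C1 - z^4 - z^3/9 + z^2/10 + 4*z/3 + 10*exp(4*z/5)/3


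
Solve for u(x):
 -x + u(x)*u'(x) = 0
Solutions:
 u(x) = -sqrt(C1 + x^2)
 u(x) = sqrt(C1 + x^2)


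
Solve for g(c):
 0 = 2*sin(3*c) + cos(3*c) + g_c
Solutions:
 g(c) = C1 - sin(3*c)/3 + 2*cos(3*c)/3


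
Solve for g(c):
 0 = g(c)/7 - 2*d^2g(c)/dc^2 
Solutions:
 g(c) = C1*exp(-sqrt(14)*c/14) + C2*exp(sqrt(14)*c/14)
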